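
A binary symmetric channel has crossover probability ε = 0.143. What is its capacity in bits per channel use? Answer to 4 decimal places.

Binary symmetric channel: C = 1 − h₂(ε) where h₂ is the binary entropy function.
h₂(0.143) = −0.143·log₂0.143 − 0.857·log₂0.857 = 0.5920.
C = 1 − 0.5920 = 0.4080 bits per channel use.

0.4080 bits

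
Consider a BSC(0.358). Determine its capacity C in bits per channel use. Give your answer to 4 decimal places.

0.0590 bits

Binary symmetric channel: C = 1 − h₂(ε) where h₂ is the binary entropy function.
h₂(0.358) = −0.358·log₂0.358 − 0.642·log₂0.642 = 0.9410.
C = 1 − 0.9410 = 0.0590 bits per channel use.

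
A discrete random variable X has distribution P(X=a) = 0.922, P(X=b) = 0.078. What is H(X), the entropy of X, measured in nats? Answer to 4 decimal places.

H(X) = −Σ p·ln p.
  −(0.922)·ln(0.922) = 0.07488
  −(0.078)·ln(0.078) = 0.19898
Sum: 0.07488 + 0.19898 = 0.2739 nats.

0.2739 nats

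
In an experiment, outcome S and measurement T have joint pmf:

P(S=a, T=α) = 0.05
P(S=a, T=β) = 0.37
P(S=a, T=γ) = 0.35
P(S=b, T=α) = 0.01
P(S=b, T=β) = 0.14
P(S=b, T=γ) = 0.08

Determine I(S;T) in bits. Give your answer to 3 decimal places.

Marginals: p(S) = (0.7700, 0.2300), p(T) = (0.0600, 0.5100, 0.4300).
I(S;T) = Σ p(x,y)·log₂[p(x,y)/(p(x)p(y))].
  (a,α): 0.05·log₂(1.0823) = 0.0057
  (a,β): 0.37·log₂(0.9422) = -0.0318
  (a,γ): 0.35·log₂(1.0571) = 0.0280
  (b,α): 0.01·log₂(0.7246) = -0.0046
  (b,β): 0.14·log₂(1.1935) = 0.0357
  (b,γ): 0.08·log₂(0.8089) = -0.0245
Sum = 0.009 bits.

0.009 bits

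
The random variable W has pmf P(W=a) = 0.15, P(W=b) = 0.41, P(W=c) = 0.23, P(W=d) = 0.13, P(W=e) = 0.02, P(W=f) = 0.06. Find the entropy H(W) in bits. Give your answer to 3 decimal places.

2.165 bits

H(W) = −Σ p·log₂ p.
  −(0.15)·log₂(0.15) = 0.4105
  −(0.41)·log₂(0.41) = 0.5274
  −(0.23)·log₂(0.23) = 0.4877
  −(0.13)·log₂(0.13) = 0.3826
  −(0.02)·log₂(0.02) = 0.1129
  −(0.06)·log₂(0.06) = 0.2435
Sum: 0.4105 + 0.5274 + 0.4877 + 0.3826 + 0.1129 + 0.2435 = 2.165 bits.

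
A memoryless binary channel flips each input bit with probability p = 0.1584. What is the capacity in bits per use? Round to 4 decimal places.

Binary symmetric channel: C = 1 − h₂(ε) where h₂ is the binary entropy function.
h₂(0.1584) = −0.1584·log₂0.1584 − 0.8416·log₂0.8416 = 0.6305.
C = 1 − 0.6305 = 0.3695 bits per channel use.

0.3695 bits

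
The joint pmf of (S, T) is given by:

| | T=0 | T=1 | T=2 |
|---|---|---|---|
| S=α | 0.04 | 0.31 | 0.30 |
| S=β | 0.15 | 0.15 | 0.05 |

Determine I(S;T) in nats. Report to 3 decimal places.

Marginals: p(S) = (0.6500, 0.3500), p(T) = (0.1900, 0.4600, 0.3500).
I(S;T) = Σ p(x,y)·ln[p(x,y)/(p(x)p(y))].
  (α,0): 0.04·ln(0.3239) = -0.0451
  (α,1): 0.31·ln(1.0368) = 0.0112
  (α,2): 0.30·ln(1.3187) = 0.0830
  (β,0): 0.15·ln(2.2556) = 0.1220
  (β,1): 0.15·ln(0.9317) = -0.0106
  (β,2): 0.05·ln(0.4082) = -0.0448
Sum = 0.116 nats.

0.116 nats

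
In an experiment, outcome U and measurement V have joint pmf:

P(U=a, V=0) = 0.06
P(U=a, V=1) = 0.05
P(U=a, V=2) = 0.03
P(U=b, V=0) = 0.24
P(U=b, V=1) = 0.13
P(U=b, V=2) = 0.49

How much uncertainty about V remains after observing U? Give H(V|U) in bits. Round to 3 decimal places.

Chain rule: H(V|U) = H(U,V) − H(U).
Marginals: p(U) = (0.1400, 0.8600), p(V) = (0.3000, 0.1800, 0.5200).
H(U,V) = 1.9925 bits; H(U) = 0.5842 bits.
H(V|U) = 1.9925 − 0.5842 = 1.408 bits.

1.408 bits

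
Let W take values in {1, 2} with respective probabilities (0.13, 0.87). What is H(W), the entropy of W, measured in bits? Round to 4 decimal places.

H(W) = −Σ p·log₂ p.
  −(0.13)·log₂(0.13) = 0.38264
  −(0.87)·log₂(0.87) = 0.17479
Sum: 0.38264 + 0.17479 = 0.5574 bits.

0.5574 bits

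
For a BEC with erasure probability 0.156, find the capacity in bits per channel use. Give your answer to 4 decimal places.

Binary erasure channel: capacity C = 1 − ε.
C = 1 − 0.156 = 0.8440 bits per channel use.

0.8440 bits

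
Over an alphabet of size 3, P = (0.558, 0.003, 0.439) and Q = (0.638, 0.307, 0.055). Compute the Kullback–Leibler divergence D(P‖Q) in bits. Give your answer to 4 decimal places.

1.1877 bits

D(P‖Q) = Σ p·log₂(p/q).
  0.558·log₂(0.558/0.638) = -0.10786
  0.003·log₂(0.003/0.307) = -0.02003
  0.439·log₂(0.439/0.055) = 1.31556
D(P‖Q) = 1.1877 bits.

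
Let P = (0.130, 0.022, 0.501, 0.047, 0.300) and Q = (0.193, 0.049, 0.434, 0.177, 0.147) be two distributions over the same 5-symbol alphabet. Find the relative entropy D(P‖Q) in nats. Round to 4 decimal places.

0.1546 nats

D(P‖Q) = Σ p·ln(p/q).
  0.130·ln(0.130/0.193) = -0.05137
  0.022·ln(0.022/0.049) = -0.01762
  0.501·ln(0.501/0.434) = 0.07192
  0.047·ln(0.047/0.177) = -0.06232
  0.300·ln(0.300/0.147) = 0.21400
D(P‖Q) = 0.1546 nats.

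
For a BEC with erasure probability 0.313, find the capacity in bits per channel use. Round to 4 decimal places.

Binary erasure channel: capacity C = 1 − ε.
C = 1 − 0.313 = 0.6870 bits per channel use.

0.6870 bits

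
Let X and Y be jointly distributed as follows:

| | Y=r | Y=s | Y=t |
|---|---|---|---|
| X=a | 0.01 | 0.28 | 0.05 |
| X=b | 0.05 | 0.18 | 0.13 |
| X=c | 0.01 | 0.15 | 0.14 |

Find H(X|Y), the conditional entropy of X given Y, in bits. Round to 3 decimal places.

Chain rule: H(X|Y) = H(X,Y) − H(Y).
Marginals: p(X) = (0.3400, 0.3600, 0.3000), p(Y) = (0.0700, 0.6100, 0.3200).
H(X,Y) = 2.7149 bits; H(Y) = 1.2296 bits.
H(X|Y) = 2.7149 − 1.2296 = 1.485 bits.

1.485 bits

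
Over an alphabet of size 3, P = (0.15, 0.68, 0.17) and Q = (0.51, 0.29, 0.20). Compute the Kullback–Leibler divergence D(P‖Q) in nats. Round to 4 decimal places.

0.3683 nats

D(P‖Q) = Σ p·ln(p/q).
  0.15·ln(0.15/0.51) = -0.18357
  0.68·ln(0.68/0.29) = 0.57950
  0.17·ln(0.17/0.20) = -0.02763
D(P‖Q) = 0.3683 nats.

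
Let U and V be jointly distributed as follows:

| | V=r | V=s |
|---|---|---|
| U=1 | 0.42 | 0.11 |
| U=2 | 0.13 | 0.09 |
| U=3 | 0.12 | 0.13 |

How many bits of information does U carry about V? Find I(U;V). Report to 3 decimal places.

Marginals: p(U) = (0.5300, 0.2200, 0.2500), p(V) = (0.6700, 0.3300).
I(U;V) = H(U) + H(V) − H(U,V).
H(U) = 1.4660, H(V) = 0.9149, H(U,V) = 2.3209.
I(U;V) = 1.4660 + 0.9149 − 2.3209 = 0.060 bits.

0.060 bits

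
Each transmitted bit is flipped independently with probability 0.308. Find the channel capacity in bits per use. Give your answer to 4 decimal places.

0.1091 bits

Binary symmetric channel: C = 1 − h₂(ε) where h₂ is the binary entropy function.
h₂(0.308) = −0.308·log₂0.308 − 0.692·log₂0.692 = 0.8909.
C = 1 − 0.8909 = 0.1091 bits per channel use.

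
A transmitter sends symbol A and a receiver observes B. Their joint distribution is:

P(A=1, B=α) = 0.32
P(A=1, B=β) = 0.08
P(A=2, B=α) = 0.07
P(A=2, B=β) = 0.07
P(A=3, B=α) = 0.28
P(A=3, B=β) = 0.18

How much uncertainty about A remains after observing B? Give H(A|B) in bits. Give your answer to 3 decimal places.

Chain rule: H(A|B) = H(A,B) − H(B).
Marginals: p(A) = (0.4000, 0.1400, 0.4600), p(B) = (0.6700, 0.3300).
H(A,B) = 2.3142 bits; H(B) = 0.9149 bits.
H(A|B) = 2.3142 − 0.9149 = 1.399 bits.

1.399 bits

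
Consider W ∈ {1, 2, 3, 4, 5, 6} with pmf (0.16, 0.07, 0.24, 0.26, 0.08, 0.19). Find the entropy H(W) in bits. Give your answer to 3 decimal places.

2.438 bits

H(W) = −Σ p·log₂ p.
  −(0.16)·log₂(0.16) = 0.4230
  −(0.07)·log₂(0.07) = 0.2686
  −(0.24)·log₂(0.24) = 0.4941
  −(0.26)·log₂(0.26) = 0.5053
  −(0.08)·log₂(0.08) = 0.2915
  −(0.19)·log₂(0.19) = 0.4552
Sum: 0.4230 + 0.2686 + 0.4941 + 0.5053 + 0.2915 + 0.4552 = 2.438 bits.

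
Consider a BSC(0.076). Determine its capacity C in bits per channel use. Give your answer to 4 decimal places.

Binary symmetric channel: C = 1 − h₂(ε) where h₂ is the binary entropy function.
h₂(0.076) = −0.076·log₂0.076 − 0.924·log₂0.924 = 0.3879.
C = 1 − 0.3879 = 0.6121 bits per channel use.

0.6121 bits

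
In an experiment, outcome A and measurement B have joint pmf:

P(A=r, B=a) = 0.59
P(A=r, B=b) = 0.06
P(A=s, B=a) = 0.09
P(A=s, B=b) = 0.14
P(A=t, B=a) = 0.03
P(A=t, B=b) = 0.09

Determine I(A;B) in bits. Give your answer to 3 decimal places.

Marginals: p(A) = (0.6500, 0.2300, 0.1200), p(B) = (0.7100, 0.2900).
I(A;B) = H(A) + H(B) − H(A,B).
H(A) = 1.2587, H(B) = 0.8687, H(A,B) = 1.8668.
I(A;B) = 1.2587 + 0.8687 − 1.8668 = 0.261 bits.

0.261 bits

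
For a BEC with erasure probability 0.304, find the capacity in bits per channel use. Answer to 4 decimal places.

0.6960 bits

Binary erasure channel: capacity C = 1 − ε.
C = 1 − 0.304 = 0.6960 bits per channel use.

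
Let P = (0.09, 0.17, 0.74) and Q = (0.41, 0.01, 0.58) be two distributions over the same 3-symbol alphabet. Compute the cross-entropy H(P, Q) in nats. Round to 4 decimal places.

1.2662 nats

H(P,Q) = −Σ p·ln q.
  −0.09·ln(0.41) = 0.08024
  −0.17·ln(0.01) = 0.78288
  −0.74·ln(0.58) = 0.40310
H(P,Q) = 1.2662 nats.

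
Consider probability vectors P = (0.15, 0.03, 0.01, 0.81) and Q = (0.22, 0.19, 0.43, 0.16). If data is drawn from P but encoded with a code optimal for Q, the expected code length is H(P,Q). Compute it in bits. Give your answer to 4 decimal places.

H(P,Q) = −Σ p·log₂ q.
  −0.15·log₂(0.22) = 0.32766
  −0.03·log₂(0.19) = 0.07188
  −0.01·log₂(0.43) = 0.01218
  −0.81·log₂(0.16) = 2.14152
H(P,Q) = 2.5532 bits.

2.5532 bits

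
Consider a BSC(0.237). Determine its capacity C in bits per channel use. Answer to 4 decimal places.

Binary symmetric channel: C = 1 − h₂(ε) where h₂ is the binary entropy function.
h₂(0.237) = −0.237·log₂0.237 − 0.763·log₂0.763 = 0.7900.
C = 1 − 0.7900 = 0.2100 bits per channel use.

0.2100 bits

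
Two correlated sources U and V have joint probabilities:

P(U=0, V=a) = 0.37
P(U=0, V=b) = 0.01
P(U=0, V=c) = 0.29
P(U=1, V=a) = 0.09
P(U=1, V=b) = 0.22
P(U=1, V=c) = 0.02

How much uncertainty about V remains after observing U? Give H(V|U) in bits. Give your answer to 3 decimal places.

Chain rule: H(V|U) = H(U,V) − H(U).
Marginals: p(U) = (0.6700, 0.3300), p(V) = (0.4600, 0.2300, 0.3100).
H(U,V) = 2.0212 bits; H(U) = 0.9149 bits.
H(V|U) = 2.0212 − 0.9149 = 1.106 bits.

1.106 bits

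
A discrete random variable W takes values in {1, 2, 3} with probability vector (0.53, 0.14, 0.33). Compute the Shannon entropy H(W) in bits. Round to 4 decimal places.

1.4104 bits

H(W) = −Σ p·log₂ p.
  −(0.53)·log₂(0.53) = 0.48545
  −(0.14)·log₂(0.14) = 0.39711
  −(0.33)·log₂(0.33) = 0.52782
Sum: 0.48545 + 0.39711 + 0.52782 = 1.4104 bits.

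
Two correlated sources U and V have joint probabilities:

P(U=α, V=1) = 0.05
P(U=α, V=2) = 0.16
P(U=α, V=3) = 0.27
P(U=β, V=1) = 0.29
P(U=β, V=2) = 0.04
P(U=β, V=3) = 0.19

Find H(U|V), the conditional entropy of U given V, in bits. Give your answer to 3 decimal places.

0.799 bits

Chain rule: H(U|V) = H(U,V) − H(V).
Marginals: p(U) = (0.4800, 0.5200), p(V) = (0.3400, 0.2000, 0.4600).
H(U,V) = 2.3080 bits; H(V) = 1.5089 bits.
H(U|V) = 2.3080 − 1.5089 = 0.799 bits.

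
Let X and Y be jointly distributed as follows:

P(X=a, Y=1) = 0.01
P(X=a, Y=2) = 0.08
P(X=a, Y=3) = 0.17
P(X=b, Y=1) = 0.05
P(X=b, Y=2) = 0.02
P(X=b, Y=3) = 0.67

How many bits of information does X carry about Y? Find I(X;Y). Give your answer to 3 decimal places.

0.105 bits

Marginals: p(X) = (0.2600, 0.7400), p(Y) = (0.0600, 0.1000, 0.8400).
I(X;Y) = Σ p(x,y)·log₂[p(x,y)/(p(x)p(y))].
  (a,1): 0.01·log₂(0.6410) = -0.0064
  (a,2): 0.08·log₂(3.0769) = 0.1297
  (a,3): 0.17·log₂(0.7784) = -0.0614
  (b,1): 0.05·log₂(1.1261) = 0.0086
  (b,2): 0.02·log₂(0.2703) = -0.0378
  (b,3): 0.67·log₂(1.0779) = 0.0725
Sum = 0.105 bits.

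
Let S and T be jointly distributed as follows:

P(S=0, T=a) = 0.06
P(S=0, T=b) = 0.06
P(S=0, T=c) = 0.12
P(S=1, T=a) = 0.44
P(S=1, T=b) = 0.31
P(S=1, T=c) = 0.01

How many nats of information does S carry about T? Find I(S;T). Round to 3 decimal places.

Marginals: p(S) = (0.2400, 0.7600), p(T) = (0.5000, 0.3700, 0.1300).
I(S;T) = Σ p(x,y)·ln[p(x,y)/(p(x)p(y))].
  (0,a): 0.06·ln(0.5000) = -0.0416
  (0,b): 0.06·ln(0.6757) = -0.0235
  (0,c): 0.12·ln(3.8462) = 0.1616
  (1,a): 0.44·ln(1.1579) = 0.0645
  (1,b): 0.31·ln(1.1024) = 0.0302
  (1,c): 0.01·ln(0.1012) = -0.0229
Sum = 0.168 nats.

0.168 nats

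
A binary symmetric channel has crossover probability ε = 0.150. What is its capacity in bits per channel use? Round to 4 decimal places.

0.3902 bits

Binary symmetric channel: C = 1 − h₂(ε) where h₂ is the binary entropy function.
h₂(0.150) = −0.150·log₂0.150 − 0.850·log₂0.850 = 0.6098.
C = 1 − 0.6098 = 0.3902 bits per channel use.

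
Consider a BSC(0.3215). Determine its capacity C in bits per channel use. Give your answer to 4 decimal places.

0.0940 bits

Binary symmetric channel: C = 1 − h₂(ε) where h₂ is the binary entropy function.
h₂(0.3215) = −0.3215·log₂0.3215 − 0.6785·log₂0.6785 = 0.9060.
C = 1 − 0.9060 = 0.0940 bits per channel use.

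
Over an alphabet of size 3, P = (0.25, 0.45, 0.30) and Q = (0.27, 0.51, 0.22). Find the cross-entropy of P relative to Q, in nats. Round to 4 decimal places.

H(P,Q) = −Σ p·ln q.
  −0.25·ln(0.27) = 0.32733
  −0.45·ln(0.51) = 0.30301
  −0.30·ln(0.22) = 0.45424
H(P,Q) = 1.0846 nats.

1.0846 nats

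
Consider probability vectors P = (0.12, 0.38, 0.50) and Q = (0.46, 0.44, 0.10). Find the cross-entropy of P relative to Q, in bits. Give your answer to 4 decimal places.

2.2455 bits

H(P,Q) = −Σ p·log₂ q.
  −0.12·log₂(0.46) = 0.13444
  −0.38·log₂(0.44) = 0.45008
  −0.50·log₂(0.10) = 1.66096
H(P,Q) = 2.2455 bits.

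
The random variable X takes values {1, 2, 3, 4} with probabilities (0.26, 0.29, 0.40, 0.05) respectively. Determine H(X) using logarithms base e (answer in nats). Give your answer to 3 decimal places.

H(X) = −Σ p·ln p.
  −(0.26)·ln(0.26) = 0.3502
  −(0.29)·ln(0.29) = 0.3590
  −(0.40)·ln(0.40) = 0.3665
  −(0.05)·ln(0.05) = 0.1498
Sum: 0.3502 + 0.3590 + 0.3665 + 0.1498 = 1.226 nats.

1.226 nats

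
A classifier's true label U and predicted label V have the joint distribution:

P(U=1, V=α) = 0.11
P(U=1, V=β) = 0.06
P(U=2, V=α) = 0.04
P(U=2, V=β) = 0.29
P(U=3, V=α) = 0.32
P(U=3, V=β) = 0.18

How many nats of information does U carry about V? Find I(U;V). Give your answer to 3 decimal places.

0.132 nats

Marginals: p(U) = (0.1700, 0.3300, 0.5000), p(V) = (0.4700, 0.5300).
I(U;V) = Σ p(x,y)·ln[p(x,y)/(p(x)p(y))].
  (1,α): 0.11·ln(1.3767) = 0.0352
  (1,β): 0.06·ln(0.6659) = -0.0244
  (2,α): 0.04·ln(0.2579) = -0.0542
  (2,β): 0.29·ln(1.6581) = 0.1466
  (3,α): 0.32·ln(1.3617) = 0.0988
  (3,β): 0.18·ln(0.6792) = -0.0696
Sum = 0.132 nats.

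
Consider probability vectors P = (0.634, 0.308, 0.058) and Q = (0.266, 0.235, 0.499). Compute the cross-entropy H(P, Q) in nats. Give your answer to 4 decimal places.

H(P,Q) = −Σ p·ln q.
  −0.634·ln(0.266) = 0.83958
  −0.308·ln(0.235) = 0.44604
  −0.058·ln(0.499) = 0.04032
H(P,Q) = 1.3259 nats.

1.3259 nats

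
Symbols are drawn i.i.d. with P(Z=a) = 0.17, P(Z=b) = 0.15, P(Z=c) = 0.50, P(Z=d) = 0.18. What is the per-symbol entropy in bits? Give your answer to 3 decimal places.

H(Z) = −Σ p·log₂ p.
  −(0.17)·log₂(0.17) = 0.4346
  −(0.15)·log₂(0.15) = 0.4105
  −(0.50)·log₂(0.50) = 0.5000
  −(0.18)·log₂(0.18) = 0.4453
Sum: 0.4346 + 0.4105 + 0.5000 + 0.4453 = 1.790 bits.

1.790 bits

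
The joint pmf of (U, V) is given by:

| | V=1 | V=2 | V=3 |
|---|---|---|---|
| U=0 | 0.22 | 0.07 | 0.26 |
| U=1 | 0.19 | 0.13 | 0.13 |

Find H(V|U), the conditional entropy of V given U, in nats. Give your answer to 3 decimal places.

Chain rule: H(V|U) = H(U,V) − H(U).
Marginals: p(U) = (0.5500, 0.4500), p(V) = (0.4100, 0.2000, 0.3900).
H(U,V) = 1.7155 nats; H(U) = 0.6881 nats.
H(V|U) = 1.7155 − 0.6881 = 1.027 nats.

1.027 nats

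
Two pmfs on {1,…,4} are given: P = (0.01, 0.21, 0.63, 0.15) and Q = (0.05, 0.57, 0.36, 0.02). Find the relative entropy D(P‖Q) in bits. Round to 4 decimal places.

0.6189 bits

D(P‖Q) = Σ p·log₂(p/q).
  0.01·log₂(0.01/0.05) = -0.02322
  0.21·log₂(0.21/0.57) = -0.30252
  0.63·log₂(0.63/0.36) = 0.50863
  0.15·log₂(0.15/0.02) = 0.43603
D(P‖Q) = 0.6189 bits.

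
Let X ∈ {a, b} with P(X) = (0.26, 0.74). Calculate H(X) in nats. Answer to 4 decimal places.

0.5731 nats

H(X) = −Σ p·ln p.
  −(0.26)·ln(0.26) = 0.35024
  −(0.74)·ln(0.74) = 0.22282
Sum: 0.35024 + 0.22282 = 0.5731 nats.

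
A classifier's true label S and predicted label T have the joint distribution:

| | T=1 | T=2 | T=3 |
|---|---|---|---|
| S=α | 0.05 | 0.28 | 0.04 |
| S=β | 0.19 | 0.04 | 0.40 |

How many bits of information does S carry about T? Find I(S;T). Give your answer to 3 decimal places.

Marginals: p(S) = (0.3700, 0.6300), p(T) = (0.2400, 0.3200, 0.4400).
I(S;T) = H(S) + H(T) − H(S,T).
H(S) = 0.9507, H(T) = 1.5413, H(S,T) = 2.0858.
I(S;T) = 0.9507 + 1.5413 − 2.0858 = 0.406 bits.

0.406 bits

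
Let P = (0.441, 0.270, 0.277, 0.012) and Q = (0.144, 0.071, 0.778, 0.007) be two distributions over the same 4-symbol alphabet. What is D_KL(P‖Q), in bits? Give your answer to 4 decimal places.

D(P‖Q) = Σ p·log₂(p/q).
  0.441·log₂(0.441/0.144) = 0.71209
  0.270·log₂(0.270/0.071) = 0.52031
  0.277·log₂(0.277/0.778) = -0.41270
  0.012·log₂(0.012/0.007) = 0.00933
D(P‖Q) = 0.8290 bits.

0.8290 bits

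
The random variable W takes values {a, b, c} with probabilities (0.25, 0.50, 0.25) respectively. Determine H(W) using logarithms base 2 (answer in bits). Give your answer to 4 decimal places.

H(W) = −Σ p·log₂ p.
  −(0.25)·log₂(0.25) = 0.50000
  −(0.50)·log₂(0.50) = 0.50000
  −(0.25)·log₂(0.25) = 0.50000
Sum: 0.50000 + 0.50000 + 0.50000 = 1.5000 bits.

1.5000 bits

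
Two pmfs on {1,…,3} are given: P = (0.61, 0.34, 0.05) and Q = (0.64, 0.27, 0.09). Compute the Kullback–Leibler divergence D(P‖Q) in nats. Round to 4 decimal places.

D(P‖Q) = Σ p·ln(p/q).
  0.61·ln(0.61/0.64) = -0.02929
  0.34·ln(0.34/0.27) = 0.07838
  0.05·ln(0.05/0.09) = -0.02939
D(P‖Q) = 0.0197 nats.

0.0197 nats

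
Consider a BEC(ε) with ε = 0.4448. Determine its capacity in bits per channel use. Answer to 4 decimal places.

0.5552 bits

Binary erasure channel: capacity C = 1 − ε.
C = 1 − 0.4448 = 0.5552 bits per channel use.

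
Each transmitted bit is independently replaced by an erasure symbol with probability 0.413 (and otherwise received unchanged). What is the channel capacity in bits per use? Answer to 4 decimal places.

0.5870 bits

Binary erasure channel: capacity C = 1 − ε.
C = 1 − 0.413 = 0.5870 bits per channel use.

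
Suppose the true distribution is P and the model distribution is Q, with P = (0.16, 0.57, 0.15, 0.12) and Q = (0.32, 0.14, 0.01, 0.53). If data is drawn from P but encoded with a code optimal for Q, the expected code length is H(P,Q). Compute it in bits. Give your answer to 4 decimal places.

H(P,Q) = −Σ p·log₂ q.
  −0.16·log₂(0.32) = 0.26302
  −0.57·log₂(0.14) = 1.61681
  −0.15·log₂(0.01) = 0.99658
  −0.12·log₂(0.53) = 0.10991
H(P,Q) = 2.9863 bits.

2.9863 bits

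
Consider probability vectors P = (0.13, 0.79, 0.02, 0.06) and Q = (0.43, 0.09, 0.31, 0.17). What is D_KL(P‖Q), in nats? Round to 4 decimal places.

1.4432 nats

D(P‖Q) = Σ p·ln(p/q).
  0.13·ln(0.13/0.43) = -0.15551
  0.79·ln(0.79/0.09) = 1.71606
  0.02·ln(0.02/0.31) = -0.05482
  0.06·ln(0.06/0.17) = -0.06249
D(P‖Q) = 1.4432 nats.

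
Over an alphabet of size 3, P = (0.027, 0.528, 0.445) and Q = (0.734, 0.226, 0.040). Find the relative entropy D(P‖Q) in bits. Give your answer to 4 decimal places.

2.0644 bits

D(P‖Q) = Σ p·log₂(p/q).
  0.027·log₂(0.027/0.734) = -0.12865
  0.528·log₂(0.528/0.226) = 0.64639
  0.445·log₂(0.445/0.040) = 1.54670
D(P‖Q) = 2.0644 bits.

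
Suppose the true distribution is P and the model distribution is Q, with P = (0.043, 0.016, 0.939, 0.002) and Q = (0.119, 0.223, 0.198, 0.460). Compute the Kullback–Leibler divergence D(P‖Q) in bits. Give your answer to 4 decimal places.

D(P‖Q) = Σ p·log₂(p/q).
  0.043·log₂(0.043/0.119) = -0.06315
  0.016·log₂(0.016/0.223) = -0.06081
  0.939·log₂(0.939/0.198) = 2.10864
  0.002·log₂(0.002/0.460) = -0.01569
D(P‖Q) = 1.9690 bits.

1.9690 bits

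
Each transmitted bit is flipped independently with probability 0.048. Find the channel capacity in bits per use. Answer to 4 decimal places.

Binary symmetric channel: C = 1 − h₂(ε) where h₂ is the binary entropy function.
h₂(0.048) = −0.048·log₂0.048 − 0.952·log₂0.952 = 0.2778.
C = 1 − 0.2778 = 0.7222 bits per channel use.

0.7222 bits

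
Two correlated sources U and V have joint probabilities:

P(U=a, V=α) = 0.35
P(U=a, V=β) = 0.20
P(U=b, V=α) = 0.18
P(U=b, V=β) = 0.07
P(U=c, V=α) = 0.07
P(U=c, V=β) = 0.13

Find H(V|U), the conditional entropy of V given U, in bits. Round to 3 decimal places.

Marginals: p(U) = (0.5500, 0.2500, 0.2000), p(V) = (0.6000, 0.4000).
H(V|U) = Σ p(U) · H(V|U=·).
  U=a: p=0.5500, H(V|U=a) = 0.9457
  U=b: p=0.2500, H(V|U=b) = 0.8555
  U=c: p=0.2000, H(V|U=c) = 0.9341
Weighted sum = 0.921 bits.

0.921 bits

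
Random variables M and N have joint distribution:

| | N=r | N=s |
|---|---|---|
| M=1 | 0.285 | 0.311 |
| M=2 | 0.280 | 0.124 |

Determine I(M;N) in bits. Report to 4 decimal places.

Marginals: p(M) = (0.5960, 0.4040), p(N) = (0.5650, 0.4350).
I(M;N) = H(M) + H(N) − H(M,N).
H(M) = 0.9732, H(N) = 0.9878, H(M,N) = 1.9278.
I(M;N) = 0.9732 + 0.9878 − 1.9278 = 0.0332 bits.

0.0332 bits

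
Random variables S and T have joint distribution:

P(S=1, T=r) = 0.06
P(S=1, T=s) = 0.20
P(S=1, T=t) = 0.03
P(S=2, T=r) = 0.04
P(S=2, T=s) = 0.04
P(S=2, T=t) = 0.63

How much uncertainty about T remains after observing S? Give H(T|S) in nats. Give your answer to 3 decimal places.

0.542 nats

Marginals: p(S) = (0.2900, 0.7100), p(T) = (0.1000, 0.2400, 0.6600).
H(T|S) = Σ p(S) · H(T|S=·).
  S=1: p=0.2900, H(T|S=1) = 0.8169
  S=2: p=0.7100, H(T|S=2) = 0.4302
Weighted sum = 0.542 nats.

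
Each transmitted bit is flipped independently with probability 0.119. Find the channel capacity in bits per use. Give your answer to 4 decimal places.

0.4735 bits

Binary symmetric channel: C = 1 − h₂(ε) where h₂ is the binary entropy function.
h₂(0.119) = −0.119·log₂0.119 − 0.881·log₂0.881 = 0.5265.
C = 1 − 0.5265 = 0.4735 bits per channel use.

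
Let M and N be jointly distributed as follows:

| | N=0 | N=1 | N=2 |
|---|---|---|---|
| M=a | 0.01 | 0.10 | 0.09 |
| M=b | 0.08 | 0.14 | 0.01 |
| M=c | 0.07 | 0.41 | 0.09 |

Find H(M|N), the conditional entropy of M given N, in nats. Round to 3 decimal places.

0.896 nats

Marginals: p(M) = (0.2000, 0.2300, 0.5700), p(N) = (0.1600, 0.6500, 0.1900).
H(M|N) = Σ p(N) · H(M|N=·).
  N=0: p=0.1600, H(M|N=0) = 0.8815
  N=1: p=0.6500, H(M|N=1) = 0.9093
  N=2: p=0.1900, H(M|N=2) = 0.8629
Weighted sum = 0.896 nats.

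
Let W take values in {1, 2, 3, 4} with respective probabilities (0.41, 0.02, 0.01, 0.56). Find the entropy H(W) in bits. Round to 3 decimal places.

1.175 bits

H(W) = −Σ p·log₂ p.
  −(0.41)·log₂(0.41) = 0.5274
  −(0.02)·log₂(0.02) = 0.1129
  −(0.01)·log₂(0.01) = 0.0664
  −(0.56)·log₂(0.56) = 0.4684
Sum: 0.5274 + 0.1129 + 0.0664 + 0.4684 = 1.175 bits.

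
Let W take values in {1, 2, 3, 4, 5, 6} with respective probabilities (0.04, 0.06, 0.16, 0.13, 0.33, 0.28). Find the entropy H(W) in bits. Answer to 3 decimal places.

H(W) = −Σ p·log₂ p.
  −(0.04)·log₂(0.04) = 0.1858
  −(0.06)·log₂(0.06) = 0.2435
  −(0.16)·log₂(0.16) = 0.4230
  −(0.13)·log₂(0.13) = 0.3826
  −(0.33)·log₂(0.33) = 0.5278
  −(0.28)·log₂(0.28) = 0.5142
Sum: 0.1858 + 0.2435 + 0.4230 + 0.3826 + 0.5278 + 0.5142 = 2.277 bits.

2.277 bits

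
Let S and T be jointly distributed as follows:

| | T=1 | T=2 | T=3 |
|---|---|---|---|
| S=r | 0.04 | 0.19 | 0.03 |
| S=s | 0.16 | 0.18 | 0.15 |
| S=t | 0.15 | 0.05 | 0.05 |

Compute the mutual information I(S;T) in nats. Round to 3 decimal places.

Marginals: p(S) = (0.2600, 0.4900, 0.2500), p(T) = (0.3500, 0.4200, 0.2300).
I(S;T) = Σ p(x,y)·ln[p(x,y)/(p(x)p(y))].
  (r,1): 0.04·ln(0.4396) = -0.0329
  (r,2): 0.19·ln(1.7399) = 0.1052
  (r,3): 0.03·ln(0.5017) = -0.0207
  (s,1): 0.16·ln(0.9329) = -0.0111
  (s,2): 0.18·ln(0.8746) = -0.0241
  (s,3): 0.15·ln(1.3310) = 0.0429
  (t,1): 0.15·ln(1.7143) = 0.0808
  (t,2): 0.05·ln(0.4762) = -0.0371
  (t,3): 0.05·ln(0.8696) = -0.0070
Sum = 0.096 nats.

0.096 nats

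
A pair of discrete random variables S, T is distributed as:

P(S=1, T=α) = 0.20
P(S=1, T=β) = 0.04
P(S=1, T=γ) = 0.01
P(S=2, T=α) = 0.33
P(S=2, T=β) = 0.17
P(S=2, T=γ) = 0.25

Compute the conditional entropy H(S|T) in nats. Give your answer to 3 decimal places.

Chain rule: H(S|T) = H(S,T) − H(T).
Marginals: p(S) = (0.2500, 0.7500), p(T) = (0.5300, 0.2100, 0.2600).
H(S,T) = 1.5104 nats; H(T) = 1.0145 nats.
H(S|T) = 1.5104 − 1.0145 = 0.496 nats.

0.496 nats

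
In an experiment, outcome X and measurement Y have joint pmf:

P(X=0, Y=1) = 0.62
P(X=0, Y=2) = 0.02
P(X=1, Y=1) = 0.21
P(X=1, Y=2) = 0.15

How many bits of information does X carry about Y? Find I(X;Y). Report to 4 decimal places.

0.1766 bits

Marginals: p(X) = (0.6400, 0.3600), p(Y) = (0.8300, 0.1700).
I(X;Y) = Σ p(x,y)·log₂[p(x,y)/(p(x)p(y))].
  (0,1): 0.62·log₂(1.1672) = 0.13827
  (0,2): 0.02·log₂(0.1838) = -0.04887
  (1,1): 0.21·log₂(0.7028) = -0.10685
  (1,2): 0.15·log₂(2.4510) = 0.19400
Sum = 0.1766 bits.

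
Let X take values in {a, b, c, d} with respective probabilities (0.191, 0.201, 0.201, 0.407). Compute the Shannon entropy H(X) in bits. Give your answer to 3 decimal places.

H(X) = −Σ p·log₂ p.
  −(0.191)·log₂(0.191) = 0.4562
  −(0.201)·log₂(0.201) = 0.4653
  −(0.201)·log₂(0.201) = 0.4653
  −(0.407)·log₂(0.407) = 0.5278
Sum: 0.4562 + 0.4653 + 0.4653 + 0.5278 = 1.915 bits.

1.915 bits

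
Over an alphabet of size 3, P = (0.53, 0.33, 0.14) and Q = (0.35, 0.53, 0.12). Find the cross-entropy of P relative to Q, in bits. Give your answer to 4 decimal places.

H(P,Q) = −Σ p·log₂ q.
  −0.53·log₂(0.35) = 0.80272
  −0.33·log₂(0.53) = 0.30226
  −0.14·log₂(0.12) = 0.42825
H(P,Q) = 1.5332 bits.

1.5332 bits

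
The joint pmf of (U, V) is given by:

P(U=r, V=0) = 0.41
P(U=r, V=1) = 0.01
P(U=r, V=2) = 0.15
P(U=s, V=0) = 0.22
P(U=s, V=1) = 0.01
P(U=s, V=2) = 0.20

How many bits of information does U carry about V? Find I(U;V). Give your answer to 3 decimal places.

0.033 bits

Marginals: p(U) = (0.5700, 0.4300), p(V) = (0.6300, 0.0200, 0.3500).
I(U;V) = H(U) + H(V) − H(U,V).
H(U) = 0.9858, H(V) = 1.0629, H(U,V) = 2.0158.
I(U;V) = 0.9858 + 1.0629 − 2.0158 = 0.033 bits.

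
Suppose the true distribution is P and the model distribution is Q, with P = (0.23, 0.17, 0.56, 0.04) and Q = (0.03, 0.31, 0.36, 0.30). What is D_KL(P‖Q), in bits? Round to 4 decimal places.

D(P‖Q) = Σ p·log₂(p/q).
  0.23·log₂(0.23/0.03) = 0.67588
  0.17·log₂(0.17/0.31) = -0.14734
  0.56·log₂(0.56/0.36) = 0.35696
  0.04·log₂(0.04/0.30) = -0.11628
D(P‖Q) = 0.7692 bits.

0.7692 bits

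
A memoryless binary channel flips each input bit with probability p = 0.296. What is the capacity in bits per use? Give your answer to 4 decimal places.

0.1237 bits

Binary symmetric channel: C = 1 − h₂(ε) where h₂ is the binary entropy function.
h₂(0.296) = −0.296·log₂0.296 − 0.704·log₂0.704 = 0.8763.
C = 1 − 0.8763 = 0.1237 bits per channel use.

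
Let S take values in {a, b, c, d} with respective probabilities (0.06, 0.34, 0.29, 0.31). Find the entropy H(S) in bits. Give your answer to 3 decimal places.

1.814 bits

H(S) = −Σ p·log₂ p.
  −(0.06)·log₂(0.06) = 0.2435
  −(0.34)·log₂(0.34) = 0.5292
  −(0.29)·log₂(0.29) = 0.5179
  −(0.31)·log₂(0.31) = 0.5238
Sum: 0.2435 + 0.5292 + 0.5179 + 0.5238 = 1.814 bits.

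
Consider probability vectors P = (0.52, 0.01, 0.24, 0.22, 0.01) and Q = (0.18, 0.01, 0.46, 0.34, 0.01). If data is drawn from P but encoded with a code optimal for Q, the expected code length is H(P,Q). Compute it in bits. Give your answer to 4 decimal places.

H(P,Q) = −Σ p·log₂ q.
  −0.52·log₂(0.18) = 1.28644
  −0.01·log₂(0.01) = 0.06644
  −0.24·log₂(0.46) = 0.26887
  −0.22·log₂(0.34) = 0.34241
  −0.01·log₂(0.01) = 0.06644
H(P,Q) = 2.0306 bits.

2.0306 bits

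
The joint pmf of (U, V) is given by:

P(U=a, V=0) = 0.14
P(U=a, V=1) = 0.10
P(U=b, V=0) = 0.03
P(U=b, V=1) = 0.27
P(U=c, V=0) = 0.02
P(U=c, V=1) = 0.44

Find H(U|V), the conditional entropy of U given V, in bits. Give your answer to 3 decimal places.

Chain rule: H(U|V) = H(U,V) − H(V).
Marginals: p(U) = (0.2400, 0.3000, 0.4600), p(V) = (0.1900, 0.8100).
H(U,V) = 2.0251 bits; H(V) = 0.7015 bits.
H(U|V) = 2.0251 − 0.7015 = 1.324 bits.

1.324 bits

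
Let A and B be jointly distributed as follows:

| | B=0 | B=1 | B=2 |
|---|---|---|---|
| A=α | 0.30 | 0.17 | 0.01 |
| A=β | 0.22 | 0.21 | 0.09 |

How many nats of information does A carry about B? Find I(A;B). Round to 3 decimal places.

0.044 nats

Marginals: p(A) = (0.4800, 0.5200), p(B) = (0.5200, 0.3800, 0.1000).
I(A;B) = Σ p(x,y)·ln[p(x,y)/(p(x)p(y))].
  (α,0): 0.30·ln(1.2019) = 0.0552
  (α,1): 0.17·ln(0.9320) = -0.0120
  (α,2): 0.01·ln(0.2083) = -0.0157
  (β,0): 0.22·ln(0.8136) = -0.0454
  (β,1): 0.21·ln(1.0628) = 0.0128
  (β,2): 0.09·ln(1.7308) = 0.0494
Sum = 0.044 nats.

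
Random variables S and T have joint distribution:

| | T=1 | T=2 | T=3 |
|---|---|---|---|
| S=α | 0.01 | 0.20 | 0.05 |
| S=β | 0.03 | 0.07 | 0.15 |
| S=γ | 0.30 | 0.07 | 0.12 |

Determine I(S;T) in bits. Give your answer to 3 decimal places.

Marginals: p(S) = (0.2600, 0.2500, 0.4900), p(T) = (0.3400, 0.3400, 0.3200).
I(S;T) = Σ p(x,y)·log₂[p(x,y)/(p(x)p(y))].
  (α,1): 0.01·log₂(0.1131) = -0.0314
  (α,2): 0.20·log₂(2.2624) = 0.2356
  (α,3): 0.05·log₂(0.6010) = -0.0367
  (β,1): 0.03·log₂(0.3529) = -0.0451
  (β,2): 0.07·log₂(0.8235) = -0.0196
  (β,3): 0.15·log₂(1.8750) = 0.1360
  (γ,1): 0.30·log₂(1.8007) = 0.2546
  (γ,2): 0.07·log₂(0.4202) = -0.0876
  (γ,3): 0.12·log₂(0.7653) = -0.0463
Sum = 0.359 bits.

0.359 bits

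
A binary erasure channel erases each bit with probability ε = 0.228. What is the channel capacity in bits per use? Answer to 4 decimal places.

Binary erasure channel: capacity C = 1 − ε.
C = 1 − 0.228 = 0.7720 bits per channel use.

0.7720 bits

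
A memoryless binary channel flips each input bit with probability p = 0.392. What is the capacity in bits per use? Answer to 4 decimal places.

0.0339 bits

Binary symmetric channel: C = 1 − h₂(ε) where h₂ is the binary entropy function.
h₂(0.392) = −0.392·log₂0.392 − 0.608·log₂0.608 = 0.9661.
C = 1 − 0.9661 = 0.0339 bits per channel use.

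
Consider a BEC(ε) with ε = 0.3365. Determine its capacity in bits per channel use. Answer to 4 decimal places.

Binary erasure channel: capacity C = 1 − ε.
C = 1 − 0.3365 = 0.6635 bits per channel use.

0.6635 bits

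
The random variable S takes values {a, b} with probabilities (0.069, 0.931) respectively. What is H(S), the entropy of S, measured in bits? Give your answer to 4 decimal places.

0.3622 bits

H(S) = −Σ p·log₂ p.
  −(0.069)·log₂(0.069) = 0.26615
  −(0.931)·log₂(0.931) = 0.09603
Sum: 0.26615 + 0.09603 = 0.3622 bits.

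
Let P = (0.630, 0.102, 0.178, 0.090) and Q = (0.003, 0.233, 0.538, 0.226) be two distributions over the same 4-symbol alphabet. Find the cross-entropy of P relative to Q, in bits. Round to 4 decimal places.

H(P,Q) = −Σ p·log₂ q.
  −0.630·log₂(0.003) = 5.27992
  −0.102·log₂(0.233) = 0.21436
  −0.178·log₂(0.538) = 0.15919
  −0.090·log₂(0.226) = 0.19310
H(P,Q) = 5.8466 bits.

5.8466 bits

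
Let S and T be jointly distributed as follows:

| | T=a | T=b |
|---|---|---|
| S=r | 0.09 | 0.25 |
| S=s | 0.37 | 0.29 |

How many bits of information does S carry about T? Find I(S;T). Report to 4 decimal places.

0.0589 bits

Marginals: p(S) = (0.3400, 0.6600), p(T) = (0.4600, 0.5400).
I(S;T) = Σ p(x,y)·log₂[p(x,y)/(p(x)p(y))].
  (r,a): 0.09·log₂(0.5754) = -0.07175
  (r,b): 0.25·log₂(1.3617) = 0.11134
  (s,a): 0.37·log₂(1.2187) = 0.10558
  (s,b): 0.29·log₂(0.8137) = -0.08626
Sum = 0.0589 bits.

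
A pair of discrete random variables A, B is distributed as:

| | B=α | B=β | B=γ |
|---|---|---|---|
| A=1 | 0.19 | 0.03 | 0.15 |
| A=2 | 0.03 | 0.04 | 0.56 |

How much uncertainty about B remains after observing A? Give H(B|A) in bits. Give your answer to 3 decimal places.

0.873 bits

Marginals: p(A) = (0.3700, 0.6300), p(B) = (0.2200, 0.0700, 0.7100).
H(B|A) = Σ p(A) · H(B|A=·).
  A=1: p=0.3700, H(B|A=1) = 1.3157
  A=2: p=0.6300, H(B|A=2) = 0.6127
Weighted sum = 0.873 bits.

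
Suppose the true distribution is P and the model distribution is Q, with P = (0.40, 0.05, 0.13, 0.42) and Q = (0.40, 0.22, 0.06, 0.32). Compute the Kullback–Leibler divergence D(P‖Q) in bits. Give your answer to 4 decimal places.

0.2029 bits

D(P‖Q) = Σ p·log₂(p/q).
  0.40·log₂(0.40/0.40) = 0.00000
  0.05·log₂(0.05/0.22) = -0.10688
  0.13·log₂(0.13/0.06) = 0.14501
  0.42·log₂(0.42/0.32) = 0.16477
D(P‖Q) = 0.2029 bits.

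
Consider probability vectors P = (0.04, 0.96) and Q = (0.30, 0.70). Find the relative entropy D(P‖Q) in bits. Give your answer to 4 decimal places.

D(P‖Q) = Σ p·log₂(p/q).
  0.04·log₂(0.04/0.30) = -0.11628
  0.96·log₂(0.96/0.70) = 0.43745
D(P‖Q) = 0.3212 bits.

0.3212 bits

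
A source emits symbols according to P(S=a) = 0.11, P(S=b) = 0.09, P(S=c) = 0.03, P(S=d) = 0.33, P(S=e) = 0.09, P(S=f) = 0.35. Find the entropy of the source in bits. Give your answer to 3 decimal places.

H(S) = −Σ p·log₂ p.
  −(0.11)·log₂(0.11) = 0.3503
  −(0.09)·log₂(0.09) = 0.3127
  −(0.03)·log₂(0.03) = 0.1518
  −(0.33)·log₂(0.33) = 0.5278
  −(0.09)·log₂(0.09) = 0.3127
  −(0.35)·log₂(0.35) = 0.5301
Sum: 0.3503 + 0.3127 + 0.1518 + 0.5278 + 0.3127 + 0.5301 = 2.185 bits.

2.185 bits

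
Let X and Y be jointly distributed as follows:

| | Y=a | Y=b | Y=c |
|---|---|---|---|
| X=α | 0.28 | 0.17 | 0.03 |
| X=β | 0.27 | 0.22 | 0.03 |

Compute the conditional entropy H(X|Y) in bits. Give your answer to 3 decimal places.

0.995 bits

Chain rule: H(X|Y) = H(X,Y) − H(Y).
Marginals: p(X) = (0.4800, 0.5200), p(Y) = (0.5500, 0.3900, 0.0600).
H(X,Y) = 2.2429 bits; H(Y) = 1.2477 bits.
H(X|Y) = 2.2429 − 1.2477 = 0.995 bits.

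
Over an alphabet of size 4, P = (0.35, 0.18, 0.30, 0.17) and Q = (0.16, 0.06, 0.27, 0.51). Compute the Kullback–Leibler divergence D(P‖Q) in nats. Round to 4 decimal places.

0.3166 nats

D(P‖Q) = Σ p·ln(p/q).
  0.35·ln(0.35/0.16) = 0.27397
  0.18·ln(0.18/0.06) = 0.19775
  0.30·ln(0.30/0.27) = 0.03161
  0.17·ln(0.17/0.51) = -0.18676
D(P‖Q) = 0.3166 nats.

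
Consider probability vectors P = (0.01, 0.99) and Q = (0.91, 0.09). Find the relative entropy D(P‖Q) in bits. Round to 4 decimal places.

3.3598 bits

D(P‖Q) = Σ p·log₂(p/q).
  0.01·log₂(0.01/0.91) = -0.06508
  0.99·log₂(0.99/0.09) = 3.42484
D(P‖Q) = 3.3598 bits.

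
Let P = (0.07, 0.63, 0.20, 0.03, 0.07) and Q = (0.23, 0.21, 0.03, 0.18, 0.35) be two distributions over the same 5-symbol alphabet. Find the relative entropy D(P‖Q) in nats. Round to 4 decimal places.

0.8219 nats

D(P‖Q) = Σ p·ln(p/q).
  0.07·ln(0.07/0.23) = -0.08327
  0.63·ln(0.63/0.21) = 0.69213
  0.20·ln(0.20/0.03) = 0.37942
  0.03·ln(0.03/0.18) = -0.05375
  0.07·ln(0.07/0.35) = -0.11266
D(P‖Q) = 0.8219 nats.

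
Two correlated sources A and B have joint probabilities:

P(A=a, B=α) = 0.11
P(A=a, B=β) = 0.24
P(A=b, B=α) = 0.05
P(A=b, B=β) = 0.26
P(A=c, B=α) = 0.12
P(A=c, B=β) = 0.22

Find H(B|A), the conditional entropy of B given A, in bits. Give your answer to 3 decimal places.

Chain rule: H(B|A) = H(A,B) − H(A).
Marginals: p(A) = (0.3500, 0.3100, 0.3400), p(B) = (0.2800, 0.7200).
H(A,B) = 2.4134 bits; H(A) = 1.5831 bits.
H(B|A) = 2.4134 − 1.5831 = 0.830 bits.

0.830 bits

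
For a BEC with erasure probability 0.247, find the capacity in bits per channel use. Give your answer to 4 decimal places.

0.7530 bits

Binary erasure channel: capacity C = 1 − ε.
C = 1 − 0.247 = 0.7530 bits per channel use.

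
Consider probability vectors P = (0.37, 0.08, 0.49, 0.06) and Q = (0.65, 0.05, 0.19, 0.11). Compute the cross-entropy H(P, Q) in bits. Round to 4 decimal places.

H(P,Q) = −Σ p·log₂ q.
  −0.37·log₂(0.65) = 0.22995
  −0.08·log₂(0.05) = 0.34575
  −0.49·log₂(0.19) = 1.17401
  −0.06·log₂(0.11) = 0.19107
H(P,Q) = 1.9408 bits.

1.9408 bits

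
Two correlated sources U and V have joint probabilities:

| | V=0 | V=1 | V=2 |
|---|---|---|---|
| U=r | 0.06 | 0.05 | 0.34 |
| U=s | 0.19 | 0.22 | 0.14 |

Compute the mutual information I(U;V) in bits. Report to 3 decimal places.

0.189 bits

Marginals: p(U) = (0.4500, 0.5500), p(V) = (0.2500, 0.2700, 0.4800).
I(U;V) = H(U) + H(V) − H(U,V).
H(U) = 0.9928, H(V) = 1.5183, H(U,V) = 2.3217.
I(U;V) = 0.9928 + 1.5183 − 2.3217 = 0.189 bits.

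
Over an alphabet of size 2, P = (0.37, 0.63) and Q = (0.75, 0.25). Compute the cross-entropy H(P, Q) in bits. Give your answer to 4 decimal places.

H(P,Q) = −Σ p·log₂ q.
  −0.37·log₂(0.75) = 0.15356
  −0.63·log₂(0.25) = 1.26000
H(P,Q) = 1.4136 bits.

1.4136 bits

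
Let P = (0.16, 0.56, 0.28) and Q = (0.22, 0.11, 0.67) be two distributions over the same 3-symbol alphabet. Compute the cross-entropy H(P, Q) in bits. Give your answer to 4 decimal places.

H(P,Q) = −Σ p·log₂ q.
  −0.16·log₂(0.22) = 0.34951
  −0.56·log₂(0.11) = 1.78328
  −0.28·log₂(0.67) = 0.16177
H(P,Q) = 2.2946 bits.

2.2946 bits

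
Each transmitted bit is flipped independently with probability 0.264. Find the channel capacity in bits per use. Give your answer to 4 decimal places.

0.1673 bits

Binary symmetric channel: C = 1 − h₂(ε) where h₂ is the binary entropy function.
h₂(0.264) = −0.264·log₂0.264 − 0.736·log₂0.736 = 0.8327.
C = 1 − 0.8327 = 0.1673 bits per channel use.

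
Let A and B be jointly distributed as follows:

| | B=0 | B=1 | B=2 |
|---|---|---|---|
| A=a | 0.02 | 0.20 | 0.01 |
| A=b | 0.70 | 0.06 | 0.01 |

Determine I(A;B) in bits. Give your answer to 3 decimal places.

Marginals: p(A) = (0.2300, 0.7700), p(B) = (0.7200, 0.2600, 0.0200).
I(A;B) = Σ p(x,y)·log₂[p(x,y)/(p(x)p(y))].
  (a,0): 0.02·log₂(0.1208) = -0.0610
  (a,1): 0.20·log₂(3.3445) = 0.3484
  (a,2): 0.01·log₂(2.1739) = 0.0112
  (b,0): 0.70·log₂(1.2626) = 0.2355
  (b,1): 0.06·log₂(0.2997) = -0.1043
  (b,2): 0.01·log₂(0.6494) = -0.0062
Sum = 0.424 bits.

0.424 bits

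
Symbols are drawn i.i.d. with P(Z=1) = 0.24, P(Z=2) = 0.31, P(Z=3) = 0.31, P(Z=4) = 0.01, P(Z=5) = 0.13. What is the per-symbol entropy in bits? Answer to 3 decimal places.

H(Z) = −Σ p·log₂ p.
  −(0.24)·log₂(0.24) = 0.4941
  −(0.31)·log₂(0.31) = 0.5238
  −(0.31)·log₂(0.31) = 0.5238
  −(0.01)·log₂(0.01) = 0.0664
  −(0.13)·log₂(0.13) = 0.3826
Sum: 0.4941 + 0.5238 + 0.5238 + 0.0664 + 0.3826 = 1.991 bits.

1.991 bits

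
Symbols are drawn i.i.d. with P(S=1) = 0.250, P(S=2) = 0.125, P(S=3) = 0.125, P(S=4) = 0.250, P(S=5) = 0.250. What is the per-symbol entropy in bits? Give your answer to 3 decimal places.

H(S) = −Σ p·log₂ p.
  −(0.250)·log₂(0.250) = 0.5000
  −(0.125)·log₂(0.125) = 0.3750
  −(0.125)·log₂(0.125) = 0.3750
  −(0.250)·log₂(0.250) = 0.5000
  −(0.250)·log₂(0.250) = 0.5000
Sum: 0.5000 + 0.3750 + 0.3750 + 0.5000 + 0.5000 = 2.250 bits.

2.250 bits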